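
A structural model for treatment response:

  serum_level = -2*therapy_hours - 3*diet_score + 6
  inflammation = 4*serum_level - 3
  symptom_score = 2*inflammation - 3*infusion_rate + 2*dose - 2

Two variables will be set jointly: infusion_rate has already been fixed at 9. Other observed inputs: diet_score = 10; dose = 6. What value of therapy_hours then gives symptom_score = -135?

therapy_hours = -5

With infusion_rate held at 9:
Substituting into the serum_level equation gives serum_level = -2*therapy_hours - 24.
Substituting into the inflammation equation gives inflammation = -8*therapy_hours - 99.
So symptom_score = -16*therapy_hours - 215.
Solve -16*therapy_hours - 215 = -135: therapy_hours = (-135 + 215) / -16 = -5.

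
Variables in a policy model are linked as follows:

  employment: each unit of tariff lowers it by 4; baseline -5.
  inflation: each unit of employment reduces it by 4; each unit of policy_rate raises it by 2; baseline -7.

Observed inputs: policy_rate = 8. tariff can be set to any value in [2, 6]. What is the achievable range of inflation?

Substituting into the inflation equation gives inflation = 16*tariff + 29.
Linear in tariff, so extremes are at the endpoints: tariff = 2 gives inflation = 61; tariff = 6 gives inflation = 125.

61 to 125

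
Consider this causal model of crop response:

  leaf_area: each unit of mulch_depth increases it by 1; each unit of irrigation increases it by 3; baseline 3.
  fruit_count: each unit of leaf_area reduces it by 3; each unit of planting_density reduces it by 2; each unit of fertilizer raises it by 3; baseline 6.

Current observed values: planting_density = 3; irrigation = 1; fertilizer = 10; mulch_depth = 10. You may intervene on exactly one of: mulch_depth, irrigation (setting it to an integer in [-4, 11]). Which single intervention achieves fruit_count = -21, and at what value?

Intervening on mulch_depth: with other inputs at their observed values, fruit_count = -3*mulch_depth + 12. Solving for -21 gives mulch_depth = 11, within [-4, 11].
Intervening on irrigation: fruit_count = -9*irrigation - 9. Reaching -21 requires irrigation = 4/3, not an integer.

set mulch_depth = 11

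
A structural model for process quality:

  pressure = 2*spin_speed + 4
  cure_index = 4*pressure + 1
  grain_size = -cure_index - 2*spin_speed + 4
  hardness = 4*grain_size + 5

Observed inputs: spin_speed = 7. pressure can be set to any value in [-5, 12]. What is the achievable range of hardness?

-231 to 41

Intervening on pressure fixes its value directly, overriding its dependence on spin_speed.
Substituting into the grain_size equation gives grain_size = -4*pressure - 11.
hardness becomes -16*pressure - 39.
Linear in pressure, so extremes are at the endpoints: pressure = -5 gives hardness = 41; pressure = 12 gives hardness = -231.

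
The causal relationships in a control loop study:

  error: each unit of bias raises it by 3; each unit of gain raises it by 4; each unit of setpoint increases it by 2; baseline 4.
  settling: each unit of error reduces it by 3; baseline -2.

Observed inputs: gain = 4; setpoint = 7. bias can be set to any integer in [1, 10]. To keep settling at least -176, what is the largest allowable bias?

Substituting into the error equation gives error = 3*bias + 34.
This gives settling = -9*bias - 104.
Require -9*bias - 104 ≥ -176, so bias ≤ 8.
The largest integer in [1, 10] satisfying this is 8.

bias = 8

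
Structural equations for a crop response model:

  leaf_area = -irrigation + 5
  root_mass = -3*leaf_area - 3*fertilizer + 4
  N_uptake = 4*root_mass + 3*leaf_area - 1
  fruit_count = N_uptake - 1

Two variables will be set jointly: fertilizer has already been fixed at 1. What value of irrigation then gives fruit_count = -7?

irrigation = 4

With fertilizer held at 1:
Substituting into the root_mass equation gives root_mass = 3*irrigation - 14.
Substituting into the N_uptake equation gives N_uptake = 9*irrigation - 42.
Substituting into the fruit_count equation gives fruit_count = 9*irrigation - 43.
Solve 9*irrigation - 43 = -7: irrigation = (-7 + 43) / 9 = 4.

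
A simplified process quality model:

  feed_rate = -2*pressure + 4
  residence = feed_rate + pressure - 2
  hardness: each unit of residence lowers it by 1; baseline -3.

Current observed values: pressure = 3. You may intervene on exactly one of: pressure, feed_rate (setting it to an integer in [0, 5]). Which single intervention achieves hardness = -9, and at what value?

set feed_rate = 5

Intervening on pressure: hardness = pressure - 5. Reaching -9 requires pressure = -4, outside [0, 5].
Intervening on feed_rate: with other inputs at their observed values, hardness = -feed_rate - 4. Solving for -9 gives feed_rate = 5, within [0, 5].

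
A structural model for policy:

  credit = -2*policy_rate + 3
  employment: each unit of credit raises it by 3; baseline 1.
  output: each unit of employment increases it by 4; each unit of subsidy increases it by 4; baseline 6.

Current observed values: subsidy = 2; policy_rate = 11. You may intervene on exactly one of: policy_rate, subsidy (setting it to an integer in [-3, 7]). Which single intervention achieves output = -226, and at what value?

Intervening on policy_rate: output = -24*policy_rate + 54. Reaching -226 requires policy_rate = 35/3, not an integer.
Intervening on subsidy: with other inputs at their observed values, output = 4*subsidy - 218. Solving for -226 gives subsidy = -2, within [-3, 7].

set subsidy = -2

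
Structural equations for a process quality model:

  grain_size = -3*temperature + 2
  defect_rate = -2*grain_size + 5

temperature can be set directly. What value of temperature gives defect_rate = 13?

Substituting into the defect_rate equation gives defect_rate = 6*temperature + 1.
Solve 6*temperature + 1 = 13: temperature = (13 - 1) / 6 = 2.

temperature = 2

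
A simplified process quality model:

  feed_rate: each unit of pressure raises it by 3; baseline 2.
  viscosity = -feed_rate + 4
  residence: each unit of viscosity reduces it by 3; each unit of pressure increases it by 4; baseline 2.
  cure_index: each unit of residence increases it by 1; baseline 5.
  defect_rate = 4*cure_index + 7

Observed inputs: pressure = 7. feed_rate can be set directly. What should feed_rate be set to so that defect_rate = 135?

feed_rate = 3

Intervening on feed_rate fixes its value directly, overriding its dependence on pressure.
Substituting into the residence equation gives residence = 3*feed_rate + 18.
This gives cure_index = 3*feed_rate + 23.
This gives defect_rate = 12*feed_rate + 99.
Solve 12*feed_rate + 99 = 135: feed_rate = (135 - 99) / 12 = 3.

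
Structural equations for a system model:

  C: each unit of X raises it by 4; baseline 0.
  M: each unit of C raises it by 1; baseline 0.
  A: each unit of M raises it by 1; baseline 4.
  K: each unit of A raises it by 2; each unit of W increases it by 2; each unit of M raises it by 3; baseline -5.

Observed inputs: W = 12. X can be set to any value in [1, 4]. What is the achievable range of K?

47 to 107

Substituting into the M equation gives M = 4*X.
Substituting into the A equation gives A = 4*X + 4.
Substituting into the K equation gives K = 20*X + 27.
Linear in X, so extremes are at the endpoints: X = 1 gives K = 47; X = 4 gives K = 107.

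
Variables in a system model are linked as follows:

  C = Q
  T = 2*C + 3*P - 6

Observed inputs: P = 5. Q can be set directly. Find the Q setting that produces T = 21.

Q = 6

Substituting into the T equation gives T = 2*Q + 9.
Solve 2*Q + 9 = 21: Q = (21 - 9) / 2 = 6.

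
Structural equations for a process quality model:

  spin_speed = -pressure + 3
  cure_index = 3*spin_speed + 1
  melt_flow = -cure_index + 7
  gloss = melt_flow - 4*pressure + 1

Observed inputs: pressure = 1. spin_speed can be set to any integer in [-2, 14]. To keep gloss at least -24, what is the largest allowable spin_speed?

Intervening on spin_speed fixes its value directly, overriding its dependence on pressure.
Substituting into the melt_flow equation gives melt_flow = -3*spin_speed + 6.
Substituting into the gloss equation gives gloss = -3*spin_speed + 3.
Require -3*spin_speed + 3 ≥ -24, so spin_speed ≤ 9.
The largest integer in [-2, 14] satisfying this is 9.

spin_speed = 9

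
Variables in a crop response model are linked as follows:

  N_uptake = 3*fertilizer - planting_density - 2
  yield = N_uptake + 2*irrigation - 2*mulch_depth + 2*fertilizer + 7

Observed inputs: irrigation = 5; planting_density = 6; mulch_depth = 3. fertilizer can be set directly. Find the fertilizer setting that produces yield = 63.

fertilizer = 12

Substituting into the N_uptake equation gives N_uptake = 3*fertilizer - 8.
yield becomes 5*fertilizer + 3.
Solve 5*fertilizer + 3 = 63: fertilizer = (63 - 3) / 5 = 12.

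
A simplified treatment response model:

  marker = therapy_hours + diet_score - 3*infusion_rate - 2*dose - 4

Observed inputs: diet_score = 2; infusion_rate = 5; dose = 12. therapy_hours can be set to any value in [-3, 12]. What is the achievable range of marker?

Substituting into the marker equation gives marker = therapy_hours - 41.
Linear in therapy_hours, so extremes are at the endpoints: therapy_hours = -3 gives marker = -44; therapy_hours = 12 gives marker = -29.

-44 to -29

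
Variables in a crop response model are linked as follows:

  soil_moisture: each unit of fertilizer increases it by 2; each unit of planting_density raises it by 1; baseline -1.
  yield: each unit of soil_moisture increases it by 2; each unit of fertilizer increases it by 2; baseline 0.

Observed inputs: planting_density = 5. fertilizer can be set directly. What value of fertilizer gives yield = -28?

fertilizer = -6

Substituting into the soil_moisture equation gives soil_moisture = 2*fertilizer + 4.
This gives yield = 6*fertilizer + 8.
Solve 6*fertilizer + 8 = -28: fertilizer = (-28 - 8) / 6 = -6.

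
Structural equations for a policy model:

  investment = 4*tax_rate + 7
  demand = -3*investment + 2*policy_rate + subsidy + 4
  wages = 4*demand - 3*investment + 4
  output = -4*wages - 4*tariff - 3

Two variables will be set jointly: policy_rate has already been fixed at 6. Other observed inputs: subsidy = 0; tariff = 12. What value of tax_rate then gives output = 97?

tax_rate = 0

With policy_rate held at 6:
Substituting into the demand equation gives demand = -12*tax_rate - 5.
Substituting into the wages equation gives wages = -60*tax_rate - 37.
This gives output = 240*tax_rate + 97.
Solve 240*tax_rate + 97 = 97: tax_rate = (97 - 97) / 240 = 0.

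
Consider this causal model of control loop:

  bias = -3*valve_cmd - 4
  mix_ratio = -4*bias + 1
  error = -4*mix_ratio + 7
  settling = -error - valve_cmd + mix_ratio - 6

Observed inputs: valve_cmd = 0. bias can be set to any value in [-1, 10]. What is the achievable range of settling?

Intervening on bias fixes its value directly, overriding its dependence on valve_cmd.
Substituting into the error equation gives error = 16*bias + 3.
This gives settling = -20*bias - 8.
Linear in bias, so extremes are at the endpoints: bias = -1 gives settling = 12; bias = 10 gives settling = -208.

-208 to 12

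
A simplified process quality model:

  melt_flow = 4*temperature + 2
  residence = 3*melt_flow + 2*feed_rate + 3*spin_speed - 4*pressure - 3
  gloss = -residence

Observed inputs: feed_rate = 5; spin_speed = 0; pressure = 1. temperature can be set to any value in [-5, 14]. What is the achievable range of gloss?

Substituting into the residence equation gives residence = 12*temperature + 9.
So gloss = -12*temperature - 9.
Linear in temperature, so extremes are at the endpoints: temperature = -5 gives gloss = 51; temperature = 14 gives gloss = -177.

-177 to 51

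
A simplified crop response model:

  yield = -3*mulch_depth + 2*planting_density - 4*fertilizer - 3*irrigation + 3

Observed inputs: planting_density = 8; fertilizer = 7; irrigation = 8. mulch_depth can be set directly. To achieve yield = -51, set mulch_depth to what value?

mulch_depth = 6

Substituting into the yield equation gives yield = -3*mulch_depth - 33.
Solve -3*mulch_depth - 33 = -51: mulch_depth = (-51 + 33) / -3 = 6.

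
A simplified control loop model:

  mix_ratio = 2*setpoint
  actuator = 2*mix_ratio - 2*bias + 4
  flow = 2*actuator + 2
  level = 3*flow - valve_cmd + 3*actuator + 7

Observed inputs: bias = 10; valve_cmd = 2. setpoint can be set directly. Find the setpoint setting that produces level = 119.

setpoint = 7

Substituting into the actuator equation gives actuator = 4*setpoint - 16.
flow becomes 8*setpoint - 30.
Substituting into the level equation gives level = 36*setpoint - 133.
Solve 36*setpoint - 133 = 119: setpoint = (119 + 133) / 36 = 7.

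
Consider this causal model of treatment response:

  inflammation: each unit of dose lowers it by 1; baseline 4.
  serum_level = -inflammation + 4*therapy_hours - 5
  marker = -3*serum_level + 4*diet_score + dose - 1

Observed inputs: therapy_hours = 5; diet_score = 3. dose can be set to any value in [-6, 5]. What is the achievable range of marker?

-32 to -10

Substituting into the serum_level equation gives serum_level = dose + 11.
Substituting into the marker equation gives marker = -2*dose - 22.
Linear in dose, so extremes are at the endpoints: dose = -6 gives marker = -10; dose = 5 gives marker = -32.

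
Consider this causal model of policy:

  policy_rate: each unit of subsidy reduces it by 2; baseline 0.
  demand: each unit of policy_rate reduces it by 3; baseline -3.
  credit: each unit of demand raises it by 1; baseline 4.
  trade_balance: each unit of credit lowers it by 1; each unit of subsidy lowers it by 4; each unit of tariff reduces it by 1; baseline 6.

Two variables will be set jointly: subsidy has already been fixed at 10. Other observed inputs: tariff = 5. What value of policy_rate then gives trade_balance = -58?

policy_rate = -6

With subsidy held at 10:
Intervening on policy_rate fixes its value directly, overriding its dependence on subsidy.
Substituting into the credit equation gives credit = -3*policy_rate + 1.
Substituting into the trade_balance equation gives trade_balance = 3*policy_rate - 40.
Solve 3*policy_rate - 40 = -58: policy_rate = (-58 + 40) / 3 = -6.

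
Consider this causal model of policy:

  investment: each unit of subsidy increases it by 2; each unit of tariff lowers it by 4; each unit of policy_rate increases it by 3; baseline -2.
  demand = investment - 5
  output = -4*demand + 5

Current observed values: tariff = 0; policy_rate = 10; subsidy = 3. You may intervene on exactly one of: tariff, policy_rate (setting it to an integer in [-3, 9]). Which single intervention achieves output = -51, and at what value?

Intervening on tariff: output = 16*tariff - 111. Reaching -51 requires tariff = 15/4, not an integer.
Intervening on policy_rate: with other inputs at their observed values, output = -12*policy_rate + 9. Solving for -51 gives policy_rate = 5, within [-3, 9].

set policy_rate = 5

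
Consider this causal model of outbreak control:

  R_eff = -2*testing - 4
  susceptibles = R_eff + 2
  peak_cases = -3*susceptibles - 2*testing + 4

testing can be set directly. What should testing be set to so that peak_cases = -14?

Substituting into the susceptibles equation gives susceptibles = -2*testing - 2.
peak_cases becomes 4*testing + 10.
Solve 4*testing + 10 = -14: testing = (-14 - 10) / 4 = -6.

testing = -6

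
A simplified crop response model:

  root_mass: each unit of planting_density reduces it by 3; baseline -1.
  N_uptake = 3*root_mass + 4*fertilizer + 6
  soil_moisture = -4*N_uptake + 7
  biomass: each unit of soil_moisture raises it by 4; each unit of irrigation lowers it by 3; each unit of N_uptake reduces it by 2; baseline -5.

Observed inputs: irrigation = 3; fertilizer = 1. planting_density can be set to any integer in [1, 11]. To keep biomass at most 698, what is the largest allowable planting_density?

Substituting into the N_uptake equation gives N_uptake = -9*planting_density + 7.
So soil_moisture = 36*planting_density - 21.
Substituting into the biomass equation gives biomass = 162*planting_density - 112.
Require 162*planting_density - 112 ≤ 698, so planting_density ≤ 5.
The largest integer in [1, 11] satisfying this is 5.

planting_density = 5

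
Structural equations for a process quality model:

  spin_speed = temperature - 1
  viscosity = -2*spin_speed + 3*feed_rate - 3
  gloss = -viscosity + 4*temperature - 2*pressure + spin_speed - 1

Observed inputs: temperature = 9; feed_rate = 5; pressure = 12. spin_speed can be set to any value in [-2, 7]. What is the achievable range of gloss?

-7 to 20

Intervening on spin_speed fixes its value directly, overriding its dependence on temperature.
Substituting into the viscosity equation gives viscosity = -2*spin_speed + 12.
Substituting into the gloss equation gives gloss = 3*spin_speed - 1.
Linear in spin_speed, so extremes are at the endpoints: spin_speed = -2 gives gloss = -7; spin_speed = 7 gives gloss = 20.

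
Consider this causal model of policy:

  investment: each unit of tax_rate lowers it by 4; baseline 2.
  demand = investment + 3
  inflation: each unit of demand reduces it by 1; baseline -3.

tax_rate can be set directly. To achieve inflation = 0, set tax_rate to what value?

Substituting into the demand equation gives demand = -4*tax_rate + 5.
This gives inflation = 4*tax_rate - 8.
Solve 4*tax_rate - 8 = 0: tax_rate = (0 + 8) / 4 = 2.

tax_rate = 2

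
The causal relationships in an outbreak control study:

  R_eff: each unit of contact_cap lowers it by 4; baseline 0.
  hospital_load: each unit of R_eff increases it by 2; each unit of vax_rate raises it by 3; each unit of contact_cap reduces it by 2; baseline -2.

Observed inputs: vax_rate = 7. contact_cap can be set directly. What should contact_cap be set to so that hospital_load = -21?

Substituting into the hospital_load equation gives hospital_load = -10*contact_cap + 19.
Solve -10*contact_cap + 19 = -21: contact_cap = (-21 - 19) / -10 = 4.

contact_cap = 4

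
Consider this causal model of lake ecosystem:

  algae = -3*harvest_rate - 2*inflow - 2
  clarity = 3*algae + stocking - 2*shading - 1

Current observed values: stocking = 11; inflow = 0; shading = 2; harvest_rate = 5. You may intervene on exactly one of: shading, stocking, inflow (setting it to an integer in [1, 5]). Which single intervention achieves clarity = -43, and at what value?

set shading = 1

Intervening on shading: with other inputs at their observed values, clarity = -2*shading - 41. Solving for -43 gives shading = 1, within [1, 5].
Intervening on stocking: clarity = stocking - 56. Reaching -43 requires stocking = 13, outside [1, 5].
Intervening on inflow: clarity = -6*inflow - 45. Reaching -43 requires inflow = -1/3, not an integer.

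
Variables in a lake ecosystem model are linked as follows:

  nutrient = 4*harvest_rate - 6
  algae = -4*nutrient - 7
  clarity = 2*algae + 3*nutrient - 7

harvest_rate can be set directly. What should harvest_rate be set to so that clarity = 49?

harvest_rate = -2

Substituting into the algae equation gives algae = -16*harvest_rate + 17.
So clarity = -20*harvest_rate + 9.
Solve -20*harvest_rate + 9 = 49: harvest_rate = (49 - 9) / -20 = -2.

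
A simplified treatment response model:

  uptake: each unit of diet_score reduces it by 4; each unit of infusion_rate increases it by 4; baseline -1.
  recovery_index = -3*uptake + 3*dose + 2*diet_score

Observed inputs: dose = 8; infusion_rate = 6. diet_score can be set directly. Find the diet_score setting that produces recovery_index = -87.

diet_score = -3

Substituting into the uptake equation gives uptake = -4*diet_score + 23.
This gives recovery_index = 14*diet_score - 45.
Solve 14*diet_score - 45 = -87: diet_score = (-87 + 45) / 14 = -3.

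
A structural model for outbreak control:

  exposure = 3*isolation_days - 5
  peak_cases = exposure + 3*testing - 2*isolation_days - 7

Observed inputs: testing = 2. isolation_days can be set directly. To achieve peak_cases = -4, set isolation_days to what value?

isolation_days = 2

Substituting into the peak_cases equation gives peak_cases = isolation_days - 6.
Solve isolation_days - 6 = -4: isolation_days = (-4 + 6) / 1 = 2.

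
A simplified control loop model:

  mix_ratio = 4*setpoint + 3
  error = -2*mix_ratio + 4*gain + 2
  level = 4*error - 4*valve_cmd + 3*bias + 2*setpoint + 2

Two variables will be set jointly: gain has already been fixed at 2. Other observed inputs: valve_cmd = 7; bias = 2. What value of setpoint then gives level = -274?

With gain held at 2:
Substituting into the error equation gives error = -8*setpoint + 4.
Substituting into the level equation gives level = -30*setpoint - 4.
Solve -30*setpoint - 4 = -274: setpoint = (-274 + 4) / -30 = 9.

setpoint = 9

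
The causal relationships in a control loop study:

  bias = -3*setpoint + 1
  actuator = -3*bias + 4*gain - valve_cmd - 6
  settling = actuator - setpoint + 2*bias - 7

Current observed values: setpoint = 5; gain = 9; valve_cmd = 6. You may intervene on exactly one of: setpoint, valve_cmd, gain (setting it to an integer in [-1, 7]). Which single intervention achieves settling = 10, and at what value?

Intervening on setpoint: settling = 2*setpoint + 16. Reaching 10 requires setpoint = -3, outside [-1, 7].
Intervening on valve_cmd: settling = -valve_cmd + 32. Reaching 10 requires valve_cmd = 22, outside [-1, 7].
Intervening on gain: with other inputs at their observed values, settling = 4*gain - 10. Solving for 10 gives gain = 5, within [-1, 7].

set gain = 5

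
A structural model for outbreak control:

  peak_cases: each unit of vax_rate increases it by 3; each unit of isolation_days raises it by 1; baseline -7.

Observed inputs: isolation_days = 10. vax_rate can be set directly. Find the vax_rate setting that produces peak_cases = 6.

vax_rate = 1

Substituting into the peak_cases equation gives peak_cases = 3*vax_rate + 3.
Solve 3*vax_rate + 3 = 6: vax_rate = (6 - 3) / 3 = 1.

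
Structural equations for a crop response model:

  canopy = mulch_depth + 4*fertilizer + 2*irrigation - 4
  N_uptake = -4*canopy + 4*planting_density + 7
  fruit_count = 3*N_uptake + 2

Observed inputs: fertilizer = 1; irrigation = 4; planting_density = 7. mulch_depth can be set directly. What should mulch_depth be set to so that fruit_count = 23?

Substituting into the canopy equation gives canopy = mulch_depth + 8.
Substituting into the N_uptake equation gives N_uptake = -4*mulch_depth + 3.
So fruit_count = -12*mulch_depth + 11.
Solve -12*mulch_depth + 11 = 23: mulch_depth = (23 - 11) / -12 = -1.

mulch_depth = -1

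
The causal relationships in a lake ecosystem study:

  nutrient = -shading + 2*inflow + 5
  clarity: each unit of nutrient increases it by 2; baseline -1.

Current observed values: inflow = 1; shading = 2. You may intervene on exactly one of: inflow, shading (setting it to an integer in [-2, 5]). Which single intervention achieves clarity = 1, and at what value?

Intervening on inflow: with other inputs at their observed values, clarity = 4*inflow + 5. Solving for 1 gives inflow = -1, within [-2, 5].
Intervening on shading: clarity = -2*shading + 13. Reaching 1 requires shading = 6, outside [-2, 5].

set inflow = -1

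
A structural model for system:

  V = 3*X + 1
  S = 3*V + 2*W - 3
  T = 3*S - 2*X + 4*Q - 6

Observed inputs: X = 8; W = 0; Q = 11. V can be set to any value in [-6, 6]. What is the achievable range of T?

Intervening on V fixes its value directly, overriding its dependence on X.
Substituting into the S equation gives S = 3*V - 3.
T becomes 9*V + 13.
Linear in V, so extremes are at the endpoints: V = -6 gives T = -41; V = 6 gives T = 67.

-41 to 67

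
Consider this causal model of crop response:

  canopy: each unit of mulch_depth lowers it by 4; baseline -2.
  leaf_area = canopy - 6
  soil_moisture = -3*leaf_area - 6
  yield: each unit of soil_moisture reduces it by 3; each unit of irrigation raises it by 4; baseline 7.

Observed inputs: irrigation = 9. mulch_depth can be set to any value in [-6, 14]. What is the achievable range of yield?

-515 to 205

Substituting into the leaf_area equation gives leaf_area = -4*mulch_depth - 8.
So soil_moisture = 12*mulch_depth + 18.
Substituting into the yield equation gives yield = -36*mulch_depth - 11.
Linear in mulch_depth, so extremes are at the endpoints: mulch_depth = -6 gives yield = 205; mulch_depth = 14 gives yield = -515.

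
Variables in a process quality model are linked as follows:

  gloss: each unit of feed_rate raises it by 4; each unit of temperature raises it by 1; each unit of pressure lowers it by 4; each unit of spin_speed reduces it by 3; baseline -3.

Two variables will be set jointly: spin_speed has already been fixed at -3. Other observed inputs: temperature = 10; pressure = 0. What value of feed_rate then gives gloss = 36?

feed_rate = 5

With spin_speed held at -3:
Substituting into the gloss equation gives gloss = 4*feed_rate + 16.
Solve 4*feed_rate + 16 = 36: feed_rate = (36 - 16) / 4 = 5.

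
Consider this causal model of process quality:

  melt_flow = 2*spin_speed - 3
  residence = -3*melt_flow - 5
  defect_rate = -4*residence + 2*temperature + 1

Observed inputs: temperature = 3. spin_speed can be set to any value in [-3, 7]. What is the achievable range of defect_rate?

Substituting into the residence equation gives residence = -6*spin_speed + 4.
Substituting into the defect_rate equation gives defect_rate = 24*spin_speed - 9.
Linear in spin_speed, so extremes are at the endpoints: spin_speed = -3 gives defect_rate = -81; spin_speed = 7 gives defect_rate = 159.

-81 to 159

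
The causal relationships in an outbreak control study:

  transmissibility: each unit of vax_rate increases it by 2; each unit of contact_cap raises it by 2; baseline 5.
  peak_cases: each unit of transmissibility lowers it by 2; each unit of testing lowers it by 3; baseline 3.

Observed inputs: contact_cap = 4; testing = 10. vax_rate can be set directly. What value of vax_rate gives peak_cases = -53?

vax_rate = 0

Substituting into the transmissibility equation gives transmissibility = 2*vax_rate + 13.
So peak_cases = -4*vax_rate - 53.
Solve -4*vax_rate - 53 = -53: vax_rate = (-53 + 53) / -4 = 0.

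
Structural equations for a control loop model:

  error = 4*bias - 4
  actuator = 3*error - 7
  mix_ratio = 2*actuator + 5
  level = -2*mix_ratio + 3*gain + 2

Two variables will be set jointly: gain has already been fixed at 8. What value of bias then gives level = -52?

bias = 3

With gain held at 8:
Substituting into the actuator equation gives actuator = 12*bias - 19.
mix_ratio becomes 24*bias - 33.
So level = -48*bias + 92.
Solve -48*bias + 92 = -52: bias = (-52 - 92) / -48 = 3.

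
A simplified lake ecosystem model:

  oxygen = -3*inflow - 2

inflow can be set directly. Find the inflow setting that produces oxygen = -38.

Solve -3*inflow - 2 = -38: inflow = (-38 + 2) / -3 = 12.

inflow = 12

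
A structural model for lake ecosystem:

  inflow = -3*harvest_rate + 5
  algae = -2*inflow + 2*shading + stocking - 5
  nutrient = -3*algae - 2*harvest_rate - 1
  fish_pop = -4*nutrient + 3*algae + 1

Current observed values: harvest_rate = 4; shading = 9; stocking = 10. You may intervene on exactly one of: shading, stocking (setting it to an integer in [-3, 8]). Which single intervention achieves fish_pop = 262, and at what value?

set shading = -2

Intervening on shading: with other inputs at their observed values, fish_pop = 30*shading + 322. Solving for 262 gives shading = -2, within [-3, 8].
Intervening on stocking: fish_pop = 15*stocking + 442. Reaching 262 requires stocking = -12, outside [-3, 8].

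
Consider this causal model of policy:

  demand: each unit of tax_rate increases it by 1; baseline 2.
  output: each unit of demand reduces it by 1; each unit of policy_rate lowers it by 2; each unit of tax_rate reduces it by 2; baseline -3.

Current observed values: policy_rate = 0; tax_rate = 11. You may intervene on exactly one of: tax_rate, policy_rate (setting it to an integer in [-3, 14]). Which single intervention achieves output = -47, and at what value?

Intervening on tax_rate: with other inputs at their observed values, output = -3*tax_rate - 5. Solving for -47 gives tax_rate = 14, within [-3, 14].
Intervening on policy_rate: output = -2*policy_rate - 38. Reaching -47 requires policy_rate = 9/2, not an integer.

set tax_rate = 14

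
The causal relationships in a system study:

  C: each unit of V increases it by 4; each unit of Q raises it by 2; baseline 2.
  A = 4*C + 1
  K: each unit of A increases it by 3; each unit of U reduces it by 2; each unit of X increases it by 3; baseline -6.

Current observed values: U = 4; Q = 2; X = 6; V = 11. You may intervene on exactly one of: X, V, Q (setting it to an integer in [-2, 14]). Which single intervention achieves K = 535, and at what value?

Intervening on X: K = 3*X + 589. Reaching 535 requires X = -18, outside [-2, 14].
Intervening on V: K = 48*V + 79. Reaching 535 requires V = 19/2, not an integer.
Intervening on Q: with other inputs at their observed values, K = 24*Q + 559. Solving for 535 gives Q = -1, within [-2, 14].

set Q = -1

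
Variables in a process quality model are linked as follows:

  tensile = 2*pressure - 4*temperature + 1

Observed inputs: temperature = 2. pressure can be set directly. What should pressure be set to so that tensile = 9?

pressure = 8

Substituting into the tensile equation gives tensile = 2*pressure - 7.
Solve 2*pressure - 7 = 9: pressure = (9 + 7) / 2 = 8.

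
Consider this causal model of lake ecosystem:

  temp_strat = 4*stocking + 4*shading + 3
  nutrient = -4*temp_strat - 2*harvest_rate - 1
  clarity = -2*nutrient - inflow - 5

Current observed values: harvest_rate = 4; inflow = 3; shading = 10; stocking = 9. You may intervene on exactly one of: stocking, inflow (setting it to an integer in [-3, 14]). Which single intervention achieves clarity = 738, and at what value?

set stocking = 12

Intervening on stocking: with other inputs at their observed values, clarity = 32*stocking + 354. Solving for 738 gives stocking = 12, within [-3, 14].
Intervening on inflow: clarity = -inflow + 645. Reaching 738 requires inflow = -93, outside [-3, 14].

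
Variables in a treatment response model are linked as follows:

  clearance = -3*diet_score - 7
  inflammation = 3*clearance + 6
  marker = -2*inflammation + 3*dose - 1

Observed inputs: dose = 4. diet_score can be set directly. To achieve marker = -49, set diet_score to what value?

diet_score = -5

Substituting into the inflammation equation gives inflammation = -9*diet_score - 15.
This gives marker = 18*diet_score + 41.
Solve 18*diet_score + 41 = -49: diet_score = (-49 - 41) / 18 = -5.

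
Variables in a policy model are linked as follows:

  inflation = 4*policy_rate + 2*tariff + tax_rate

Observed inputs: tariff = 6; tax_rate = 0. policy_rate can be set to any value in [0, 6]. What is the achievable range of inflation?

12 to 36

Substituting into the inflation equation gives inflation = 4*policy_rate + 12.
Linear in policy_rate, so extremes are at the endpoints: policy_rate = 0 gives inflation = 12; policy_rate = 6 gives inflation = 36.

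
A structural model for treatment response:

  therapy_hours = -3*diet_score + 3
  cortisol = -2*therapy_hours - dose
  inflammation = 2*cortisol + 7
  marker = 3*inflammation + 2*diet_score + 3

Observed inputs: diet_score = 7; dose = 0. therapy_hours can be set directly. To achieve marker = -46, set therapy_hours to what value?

Intervening on therapy_hours fixes its value directly, overriding its dependence on diet_score.
Substituting into the cortisol equation gives cortisol = -2*therapy_hours.
This gives inflammation = -4*therapy_hours + 7.
Substituting into the marker equation gives marker = -12*therapy_hours + 38.
Solve -12*therapy_hours + 38 = -46: therapy_hours = (-46 - 38) / -12 = 7.

therapy_hours = 7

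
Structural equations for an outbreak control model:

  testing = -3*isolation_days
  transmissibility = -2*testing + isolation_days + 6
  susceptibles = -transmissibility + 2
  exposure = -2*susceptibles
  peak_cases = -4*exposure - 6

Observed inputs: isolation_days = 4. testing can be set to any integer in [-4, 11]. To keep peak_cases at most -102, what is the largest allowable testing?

Intervening on testing fixes its value directly, overriding its dependence on isolation_days.
Substituting into the transmissibility equation gives transmissibility = -2*testing + 10.
Substituting into the susceptibles equation gives susceptibles = 2*testing - 8.
exposure becomes -4*testing + 16.
Substituting into the peak_cases equation gives peak_cases = 16*testing - 70.
Require 16*testing - 70 ≤ -102, so testing ≤ -2.
The largest integer in [-4, 11] satisfying this is -2.

testing = -2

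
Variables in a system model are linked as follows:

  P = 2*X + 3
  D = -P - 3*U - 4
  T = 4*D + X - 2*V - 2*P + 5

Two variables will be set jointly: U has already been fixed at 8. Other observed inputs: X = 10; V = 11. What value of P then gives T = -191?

With U held at 8:
Intervening on P fixes its value directly, overriding its dependence on X.
Substituting into the D equation gives D = -P - 28.
Substituting into the T equation gives T = -6*P - 119.
Solve -6*P - 119 = -191: P = (-191 + 119) / -6 = 12.

P = 12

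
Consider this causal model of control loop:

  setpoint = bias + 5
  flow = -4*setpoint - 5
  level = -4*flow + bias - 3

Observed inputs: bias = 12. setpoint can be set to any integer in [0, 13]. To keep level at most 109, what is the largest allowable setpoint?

setpoint = 5

Intervening on setpoint fixes its value directly, overriding its dependence on bias.
Substituting into the level equation gives level = 16*setpoint + 29.
Require 16*setpoint + 29 ≤ 109, so setpoint ≤ 5.
The largest integer in [0, 13] satisfying this is 5.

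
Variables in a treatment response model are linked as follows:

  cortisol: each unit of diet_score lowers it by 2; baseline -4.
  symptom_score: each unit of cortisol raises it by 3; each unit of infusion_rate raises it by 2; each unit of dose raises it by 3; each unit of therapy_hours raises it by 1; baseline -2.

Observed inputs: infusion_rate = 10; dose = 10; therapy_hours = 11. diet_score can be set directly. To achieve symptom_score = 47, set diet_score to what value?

diet_score = 0

Substituting into the symptom_score equation gives symptom_score = -6*diet_score + 47.
Solve -6*diet_score + 47 = 47: diet_score = (47 - 47) / -6 = 0.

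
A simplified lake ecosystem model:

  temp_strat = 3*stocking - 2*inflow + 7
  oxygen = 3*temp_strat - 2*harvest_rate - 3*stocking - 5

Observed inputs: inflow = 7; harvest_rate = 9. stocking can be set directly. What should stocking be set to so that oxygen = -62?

Substituting into the temp_strat equation gives temp_strat = 3*stocking - 7.
oxygen becomes 6*stocking - 44.
Solve 6*stocking - 44 = -62: stocking = (-62 + 44) / 6 = -3.

stocking = -3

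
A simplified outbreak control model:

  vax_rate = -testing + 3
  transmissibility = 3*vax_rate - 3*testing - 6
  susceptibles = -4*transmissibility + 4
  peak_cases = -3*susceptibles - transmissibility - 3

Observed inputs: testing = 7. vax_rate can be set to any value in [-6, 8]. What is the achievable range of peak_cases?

Intervening on vax_rate fixes its value directly, overriding its dependence on testing.
Substituting into the transmissibility equation gives transmissibility = 3*vax_rate - 27.
Substituting into the susceptibles equation gives susceptibles = -12*vax_rate + 112.
Substituting into the peak_cases equation gives peak_cases = 33*vax_rate - 312.
Linear in vax_rate, so extremes are at the endpoints: vax_rate = -6 gives peak_cases = -510; vax_rate = 8 gives peak_cases = -48.

-510 to -48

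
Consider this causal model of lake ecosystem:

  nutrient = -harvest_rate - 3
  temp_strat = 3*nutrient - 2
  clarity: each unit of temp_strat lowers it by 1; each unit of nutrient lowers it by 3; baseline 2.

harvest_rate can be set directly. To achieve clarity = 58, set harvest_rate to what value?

harvest_rate = 6

Substituting into the temp_strat equation gives temp_strat = -3*harvest_rate - 11.
Substituting into the clarity equation gives clarity = 6*harvest_rate + 22.
Solve 6*harvest_rate + 22 = 58: harvest_rate = (58 - 22) / 6 = 6.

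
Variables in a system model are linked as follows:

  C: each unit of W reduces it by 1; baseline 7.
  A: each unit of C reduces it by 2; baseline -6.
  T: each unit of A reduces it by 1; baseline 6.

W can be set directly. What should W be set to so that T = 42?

Substituting into the A equation gives A = 2*W - 20.
This gives T = -2*W + 26.
Solve -2*W + 26 = 42: W = (42 - 26) / -2 = -8.

W = -8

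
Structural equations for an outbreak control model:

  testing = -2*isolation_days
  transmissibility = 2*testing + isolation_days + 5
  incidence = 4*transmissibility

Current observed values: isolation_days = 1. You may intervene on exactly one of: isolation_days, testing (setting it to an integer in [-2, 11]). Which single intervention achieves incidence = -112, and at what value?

Intervening on isolation_days: with other inputs at their observed values, incidence = -12*isolation_days + 20. Solving for -112 gives isolation_days = 11, within [-2, 11].
Intervening on testing: incidence = 8*testing + 24. Reaching -112 requires testing = -17, outside [-2, 11].

set isolation_days = 11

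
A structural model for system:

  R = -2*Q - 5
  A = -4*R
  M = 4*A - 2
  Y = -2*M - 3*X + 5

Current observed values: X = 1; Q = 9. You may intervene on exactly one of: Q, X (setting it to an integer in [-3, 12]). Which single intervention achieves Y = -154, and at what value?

set Q = 0

Intervening on Q: with other inputs at their observed values, Y = -64*Q - 154. Solving for -154 gives Q = 0, within [-3, 12].
Intervening on X: Y = -3*X - 727. Reaching -154 requires X = -191, outside [-3, 12].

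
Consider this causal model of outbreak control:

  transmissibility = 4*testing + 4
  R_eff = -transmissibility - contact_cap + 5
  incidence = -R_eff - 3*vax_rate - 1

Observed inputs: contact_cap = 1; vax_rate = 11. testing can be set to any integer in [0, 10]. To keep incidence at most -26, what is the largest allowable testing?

Substituting into the R_eff equation gives R_eff = -4*testing.
Substituting into the incidence equation gives incidence = 4*testing - 34.
Require 4*testing - 34 ≤ -26, so testing ≤ 2.
The largest integer in [0, 10] satisfying this is 2.

testing = 2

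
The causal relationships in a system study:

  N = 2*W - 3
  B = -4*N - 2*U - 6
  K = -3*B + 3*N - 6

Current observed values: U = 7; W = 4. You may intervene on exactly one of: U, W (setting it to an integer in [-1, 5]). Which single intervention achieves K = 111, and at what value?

set U = 4

Intervening on U: with other inputs at their observed values, K = 6*U + 87. Solving for 111 gives U = 4, within [-1, 5].
Intervening on W: K = 30*W + 9. Reaching 111 requires W = 17/5, not an integer.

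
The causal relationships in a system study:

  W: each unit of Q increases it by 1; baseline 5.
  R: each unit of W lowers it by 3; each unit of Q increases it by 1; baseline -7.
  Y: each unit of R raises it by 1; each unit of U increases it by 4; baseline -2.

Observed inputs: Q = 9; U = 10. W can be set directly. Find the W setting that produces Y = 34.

W = 2

Intervening on W fixes its value directly, overriding its dependence on Q.
Substituting into the R equation gives R = -3*W + 2.
Substituting into the Y equation gives Y = -3*W + 40.
Solve -3*W + 40 = 34: W = (34 - 40) / -3 = 2.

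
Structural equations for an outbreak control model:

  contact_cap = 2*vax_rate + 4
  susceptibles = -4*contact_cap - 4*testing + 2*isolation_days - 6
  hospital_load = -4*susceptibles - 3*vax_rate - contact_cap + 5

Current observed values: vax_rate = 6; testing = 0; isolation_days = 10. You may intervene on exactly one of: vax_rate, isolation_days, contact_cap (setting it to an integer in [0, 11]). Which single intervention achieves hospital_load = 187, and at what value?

Intervening on vax_rate: hospital_load = 27*vax_rate + 9. Reaching 187 requires vax_rate = 178/27, not an integer.
Intervening on isolation_days: with other inputs at their observed values, hospital_load = -8*isolation_days + 251. Solving for 187 gives isolation_days = 8, within [0, 11].
Intervening on contact_cap: hospital_load = 15*contact_cap - 69. Reaching 187 requires contact_cap = 256/15, not an integer.

set isolation_days = 8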